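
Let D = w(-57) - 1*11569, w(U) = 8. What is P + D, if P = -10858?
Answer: -22419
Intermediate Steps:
D = -11561 (D = 8 - 1*11569 = 8 - 11569 = -11561)
P + D = -10858 - 11561 = -22419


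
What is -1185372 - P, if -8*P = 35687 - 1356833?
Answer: -5402061/4 ≈ -1.3505e+6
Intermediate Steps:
P = 660573/4 (P = -(35687 - 1356833)/8 = -⅛*(-1321146) = 660573/4 ≈ 1.6514e+5)
-1185372 - P = -1185372 - 1*660573/4 = -1185372 - 660573/4 = -5402061/4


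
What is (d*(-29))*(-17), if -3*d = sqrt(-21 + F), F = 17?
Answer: -986*I/3 ≈ -328.67*I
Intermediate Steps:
d = -2*I/3 (d = -sqrt(-21 + 17)/3 = -2*I/3 ≈ -0.66667*I)
(d*(-29))*(-17) = (-2*I/3*(-29))*(-17) = (58*I/3)*(-17) = -986*I/3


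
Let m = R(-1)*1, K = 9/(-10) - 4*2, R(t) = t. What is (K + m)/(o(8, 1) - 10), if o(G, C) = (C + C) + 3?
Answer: 99/50 ≈ 1.9800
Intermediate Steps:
o(G, C) = 3 + 2*C (o(G, C) = 2*C + 3 = 3 + 2*C)
K = -89/10 (K = 9*(-⅒) - 8 = -9/10 - 8 = -89/10 ≈ -8.9000)
m = -1 (m = -1*1 = -1)
(K + m)/(o(8, 1) - 10) = (-89/10 - 1)/((3 + 2*1) - 10) = -99/(10*((3 + 2) - 10)) = -99/(10*(5 - 10)) = -99/10/(-5) = -99/10*(-⅕) = 99/50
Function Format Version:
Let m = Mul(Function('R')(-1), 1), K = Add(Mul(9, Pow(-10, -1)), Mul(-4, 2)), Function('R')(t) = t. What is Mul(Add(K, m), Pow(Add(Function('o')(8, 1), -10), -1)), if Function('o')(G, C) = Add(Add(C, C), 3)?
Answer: Rational(99, 50) ≈ 1.9800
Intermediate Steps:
Function('o')(G, C) = Add(3, Mul(2, C)) (Function('o')(G, C) = Add(Mul(2, C), 3) = Add(3, Mul(2, C)))
K = Rational(-89, 10) (K = Add(Mul(9, Rational(-1, 10)), -8) = Add(Rational(-9, 10), -8) = Rational(-89, 10) ≈ -8.9000)
m = -1 (m = Mul(-1, 1) = -1)
Mul(Add(K, m), Pow(Add(Function('o')(8, 1), -10), -1)) = Mul(Add(Rational(-89, 10), -1), Pow(Add(Add(3, Mul(2, 1)), -10), -1)) = Mul(Rational(-99, 10), Pow(Add(Add(3, 2), -10), -1)) = Mul(Rational(-99, 10), Pow(Add(5, -10), -1)) = Mul(Rational(-99, 10), Pow(-5, -1)) = Mul(Rational(-99, 10), Rational(-1, 5)) = Rational(99, 50)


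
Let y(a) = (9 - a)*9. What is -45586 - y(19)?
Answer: -45496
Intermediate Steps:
y(a) = 81 - 9*a
-45586 - y(19) = -45586 - (81 - 9*19) = -45586 - (81 - 171) = -45586 - 1*(-90) = -45586 + 90 = -45496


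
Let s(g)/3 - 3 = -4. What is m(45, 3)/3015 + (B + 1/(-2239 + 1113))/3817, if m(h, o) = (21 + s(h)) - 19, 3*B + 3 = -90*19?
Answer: -1942783147/12958295130 ≈ -0.14993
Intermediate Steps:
B = -571 (B = -1 + (-90*19)/3 = -1 + (1/3)*(-1710) = -1 - 570 = -571)
s(g) = -3 (s(g) = 9 + 3*(-4) = 9 - 12 = -3)
m(h, o) = -1 (m(h, o) = (21 - 3) - 19 = 18 - 19 = -1)
m(45, 3)/3015 + (B + 1/(-2239 + 1113))/3817 = -1/3015 + (-571 + 1/(-2239 + 1113))/3817 = -1*1/3015 + (-571 + 1/(-1126))*(1/3817) = -1/3015 + (-571 - 1/1126)*(1/3817) = -1/3015 - 642947/1126*1/3817 = -1/3015 - 642947/4297942 = -1942783147/12958295130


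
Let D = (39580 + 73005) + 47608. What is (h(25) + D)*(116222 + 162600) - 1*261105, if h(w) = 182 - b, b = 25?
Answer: 44708846595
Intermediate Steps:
D = 160193 (D = 112585 + 47608 = 160193)
h(w) = 157 (h(w) = 182 - 1*25 = 182 - 25 = 157)
(h(25) + D)*(116222 + 162600) - 1*261105 = (157 + 160193)*(116222 + 162600) - 1*261105 = 160350*278822 - 261105 = 44709107700 - 261105 = 44708846595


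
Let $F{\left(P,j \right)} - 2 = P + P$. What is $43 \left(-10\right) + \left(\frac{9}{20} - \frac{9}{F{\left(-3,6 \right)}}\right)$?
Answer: $- \frac{4273}{10} \approx -427.3$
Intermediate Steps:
$F{\left(P,j \right)} = 2 + 2 P$ ($F{\left(P,j \right)} = 2 + \left(P + P\right) = 2 + 2 P$)
$43 \left(-10\right) + \left(\frac{9}{20} - \frac{9}{F{\left(-3,6 \right)}}\right) = 43 \left(-10\right) - \left(- \frac{9}{20} + \frac{9}{2 + 2 \left(-3\right)}\right) = -430 - \left(- \frac{9}{20} + \frac{9}{2 - 6}\right) = -430 - \left(- \frac{9}{20} + \frac{9}{-4}\right) = -430 + \left(\frac{9}{20} - - \frac{9}{4}\right) = -430 + \left(\frac{9}{20} + \frac{9}{4}\right) = -430 + \frac{27}{10} = - \frac{4273}{10}$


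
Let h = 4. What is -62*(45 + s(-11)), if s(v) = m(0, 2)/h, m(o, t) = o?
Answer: -2790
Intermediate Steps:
s(v) = 0 (s(v) = 0/4 = 0*(1/4) = 0)
-62*(45 + s(-11)) = -62*(45 + 0) = -62*45 = -2790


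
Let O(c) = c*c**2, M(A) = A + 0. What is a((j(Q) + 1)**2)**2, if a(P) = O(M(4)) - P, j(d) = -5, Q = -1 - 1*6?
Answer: 2304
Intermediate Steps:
M(A) = A
Q = -7 (Q = -1 - 6 = -7)
O(c) = c**3
a(P) = 64 - P (a(P) = 4**3 - P = 64 - P)
a((j(Q) + 1)**2)**2 = (64 - (-5 + 1)**2)**2 = (64 - 1*(-4)**2)**2 = (64 - 1*16)**2 = (64 - 16)**2 = 48**2 = 2304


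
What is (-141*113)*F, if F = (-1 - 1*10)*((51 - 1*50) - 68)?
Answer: -11742621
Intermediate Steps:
F = 737 (F = (-1 - 10)*((51 - 50) - 68) = -11*(1 - 68) = -11*(-67) = 737)
(-141*113)*F = -141*113*737 = -15933*737 = -11742621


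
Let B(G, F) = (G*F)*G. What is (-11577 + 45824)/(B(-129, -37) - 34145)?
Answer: -34247/649862 ≈ -0.052699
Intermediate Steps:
B(G, F) = F*G² (B(G, F) = (F*G)*G = F*G²)
(-11577 + 45824)/(B(-129, -37) - 34145) = (-11577 + 45824)/(-37*(-129)² - 34145) = 34247/(-37*16641 - 34145) = 34247/(-615717 - 34145) = 34247/(-649862) = 34247*(-1/649862) = -34247/649862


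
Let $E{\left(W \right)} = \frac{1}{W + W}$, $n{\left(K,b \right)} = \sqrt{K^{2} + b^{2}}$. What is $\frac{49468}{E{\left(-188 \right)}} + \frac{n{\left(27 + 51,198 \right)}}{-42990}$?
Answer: $-18599968 - \frac{\sqrt{1258}}{7165} \approx -1.86 \cdot 10^{7}$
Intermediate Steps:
$E{\left(W \right)} = \frac{1}{2 W}$
$\frac{49468}{E{\left(-188 \right)}} + \frac{n{\left(27 + 51,198 \right)}}{-42990} = \frac{49468}{\frac{1}{2} \frac{1}{-188}} + \frac{\sqrt{\left(27 + 51\right)^{2} + 198^{2}}}{-42990} = \frac{49468}{\frac{1}{2} \left(- \frac{1}{188}\right)} + \sqrt{78^{2} + 39204} \left(- \frac{1}{42990}\right) = \frac{49468}{- \frac{1}{376}} + \sqrt{6084 + 39204} \left(- \frac{1}{42990}\right) = 49468 \left(-376\right) + \sqrt{45288} \left(- \frac{1}{42990}\right) = -18599968 + 6 \sqrt{1258} \left(- \frac{1}{42990}\right) = -18599968 - \frac{\sqrt{1258}}{7165}$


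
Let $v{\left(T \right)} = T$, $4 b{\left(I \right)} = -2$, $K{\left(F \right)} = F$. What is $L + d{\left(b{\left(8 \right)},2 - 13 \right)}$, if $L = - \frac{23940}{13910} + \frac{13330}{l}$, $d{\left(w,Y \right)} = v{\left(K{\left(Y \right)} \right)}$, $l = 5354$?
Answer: $- \frac{38098500}{3723707} \approx -10.231$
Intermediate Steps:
$b{\left(I \right)} = - \frac{1}{2}$ ($b{\left(I \right)} = \frac{1}{4} \left(-2\right) = - \frac{1}{2}$)
$d{\left(w,Y \right)} = Y$
$L = \frac{2862277}{3723707}$ ($L = - \frac{23940}{13910} + \frac{13330}{5354} = \left(-23940\right) \frac{1}{13910} + 13330 \cdot \frac{1}{5354} = - \frac{2394}{1391} + \frac{6665}{2677} = \frac{2862277}{3723707} \approx 0.76866$)
$L + d{\left(b{\left(8 \right)},2 - 13 \right)} = \frac{2862277}{3723707} + \left(2 - 13\right) = \frac{2862277}{3723707} - 11 = - \frac{38098500}{3723707}$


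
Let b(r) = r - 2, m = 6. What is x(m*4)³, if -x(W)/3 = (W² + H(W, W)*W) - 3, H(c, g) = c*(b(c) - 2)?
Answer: -47749180545639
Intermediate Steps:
b(r) = -2 + r
H(c, g) = c*(-4 + c) (H(c, g) = c*((-2 + c) - 2) = c*(-4 + c))
x(W) = 9 - 3*W² - 3*W²*(-4 + W) (x(W) = -3*((W² + (W*(-4 + W))*W) - 3) = -3*((W² + W²*(-4 + W)) - 3) = -3*(-3 + W² + W²*(-4 + W)) = 9 - 3*W² - 3*W²*(-4 + W))
x(m*4)³ = (9 - 3*(6*4)³ + 9*(6*4)²)³ = (9 - 3*24³ + 9*24²)³ = (9 - 3*13824 + 9*576)³ = (9 - 41472 + 5184)³ = (-36279)³ = -47749180545639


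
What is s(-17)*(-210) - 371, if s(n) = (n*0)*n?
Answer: -371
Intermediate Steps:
s(n) = 0 (s(n) = 0*n = 0)
s(-17)*(-210) - 371 = 0*(-210) - 371 = 0 - 371 = -371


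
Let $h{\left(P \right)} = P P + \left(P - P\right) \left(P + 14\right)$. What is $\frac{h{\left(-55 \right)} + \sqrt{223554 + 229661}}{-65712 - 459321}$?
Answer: $- \frac{3025}{525033} - \frac{\sqrt{453215}}{525033} \approx -0.0070438$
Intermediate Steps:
$h{\left(P \right)} = P^{2}$ ($h{\left(P \right)} = P^{2} + 0 \left(14 + P\right) = P^{2} + 0 = P^{2}$)
$\frac{h{\left(-55 \right)} + \sqrt{223554 + 229661}}{-65712 - 459321} = \frac{\left(-55\right)^{2} + \sqrt{223554 + 229661}}{-65712 - 459321} = \frac{3025 + \sqrt{453215}}{-525033} = \left(3025 + \sqrt{453215}\right) \left(- \frac{1}{525033}\right) = - \frac{3025}{525033} - \frac{\sqrt{453215}}{525033}$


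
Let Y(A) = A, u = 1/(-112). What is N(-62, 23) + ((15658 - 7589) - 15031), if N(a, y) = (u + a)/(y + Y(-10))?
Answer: -10143617/1456 ≈ -6966.8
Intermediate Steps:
u = -1/112 ≈ -0.0089286
N(a, y) = (-1/112 + a)/(-10 + y) (N(a, y) = (-1/112 + a)/(y - 10) = (-1/112 + a)/(-10 + y))
N(-62, 23) + ((15658 - 7589) - 15031) = (-1/112 - 62)/(-10 + 23) + ((15658 - 7589) - 15031) = -6945/112/13 + (8069 - 15031) = (1/13)*(-6945/112) - 6962 = -6945/1456 - 6962 = -10143617/1456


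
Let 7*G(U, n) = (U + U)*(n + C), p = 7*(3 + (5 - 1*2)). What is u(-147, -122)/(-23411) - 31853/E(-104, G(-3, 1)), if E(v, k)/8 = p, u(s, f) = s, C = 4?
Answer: -745661191/7866096 ≈ -94.794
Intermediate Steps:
p = 42 (p = 7*(3 + (5 - 2)) = 7*(3 + 3) = 7*6 = 42)
G(U, n) = 2*U*(4 + n)/7 (G(U, n) = ((U + U)*(n + 4))/7 = ((2*U)*(4 + n))/7 = (2*U*(4 + n))/7 = 2*U*(4 + n)/7)
E(v, k) = 336 (E(v, k) = 8*42 = 336)
u(-147, -122)/(-23411) - 31853/E(-104, G(-3, 1)) = -147/(-23411) - 31853/336 = -147*(-1/23411) - 31853*1/336 = 147/23411 - 31853/336 = -745661191/7866096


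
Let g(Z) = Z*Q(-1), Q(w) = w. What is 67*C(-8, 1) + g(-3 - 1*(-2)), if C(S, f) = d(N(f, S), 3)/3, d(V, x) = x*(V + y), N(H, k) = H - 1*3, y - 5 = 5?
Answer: 537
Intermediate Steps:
y = 10 (y = 5 + 5 = 10)
N(H, k) = -3 + H (N(H, k) = H - 3 = -3 + H)
d(V, x) = x*(10 + V) (d(V, x) = x*(V + 10) = x*(10 + V))
C(S, f) = 7 + f (C(S, f) = (3*(10 + (-3 + f)))/3 = (3*(7 + f))*(⅓) = (21 + 3*f)*(⅓) = 7 + f)
g(Z) = -Z (g(Z) = Z*(-1) = -Z)
67*C(-8, 1) + g(-3 - 1*(-2)) = 67*(7 + 1) - (-3 - 1*(-2)) = 67*8 - (-3 + 2) = 536 - 1*(-1) = 536 + 1 = 537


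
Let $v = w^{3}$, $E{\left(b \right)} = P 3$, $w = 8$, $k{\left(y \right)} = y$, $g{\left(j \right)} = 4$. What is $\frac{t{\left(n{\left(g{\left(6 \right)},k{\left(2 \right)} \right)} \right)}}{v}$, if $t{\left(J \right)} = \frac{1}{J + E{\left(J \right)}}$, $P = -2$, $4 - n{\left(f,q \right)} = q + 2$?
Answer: $- \frac{1}{3072} \approx -0.00032552$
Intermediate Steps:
$n{\left(f,q \right)} = 2 - q$ ($n{\left(f,q \right)} = 4 - \left(q + 2\right) = 4 - \left(2 + q\right) = 2 - q$)
$E{\left(b \right)} = -6$ ($E{\left(b \right)} = \left(-2\right) 3 = -6$)
$t{\left(J \right)} = \frac{1}{-6 + J}$ ($t{\left(J \right)} = \frac{1}{J - 6} = \frac{1}{-6 + J}$)
$v = 512$ ($v = 8^{3} = 512$)
$\frac{t{\left(n{\left(g{\left(6 \right)},k{\left(2 \right)} \right)} \right)}}{v} = \frac{1}{\left(-6 + \left(2 - 2\right)\right) 512} = \frac{1}{-6 + \left(2 - 2\right)} \frac{1}{512} = \frac{1}{-6 + 0} \cdot \frac{1}{512} = \frac{1}{-6} \cdot \frac{1}{512} = \left(- \frac{1}{6}\right) \frac{1}{512} = - \frac{1}{3072}$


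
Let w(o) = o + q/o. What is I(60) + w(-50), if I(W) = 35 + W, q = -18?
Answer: 1134/25 ≈ 45.360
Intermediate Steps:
w(o) = o - 18/o
I(60) + w(-50) = (35 + 60) + (-50 - 18/(-50)) = 95 + (-50 - 18*(-1/50)) = 95 + (-50 + 9/25) = 95 - 1241/25 = 1134/25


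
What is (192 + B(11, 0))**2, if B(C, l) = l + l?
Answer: 36864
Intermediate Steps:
B(C, l) = 2*l
(192 + B(11, 0))**2 = (192 + 2*0)**2 = (192 + 0)**2 = 192**2 = 36864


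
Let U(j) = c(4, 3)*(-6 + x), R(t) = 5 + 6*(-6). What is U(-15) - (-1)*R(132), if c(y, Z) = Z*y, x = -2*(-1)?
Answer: -79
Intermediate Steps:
x = 2
R(t) = -31 (R(t) = 5 - 36 = -31)
U(j) = -48 (U(j) = (3*4)*(-6 + 2) = 12*(-4) = -48)
U(-15) - (-1)*R(132) = -48 - (-1)*(-31) = -48 - 1*31 = -48 - 31 = -79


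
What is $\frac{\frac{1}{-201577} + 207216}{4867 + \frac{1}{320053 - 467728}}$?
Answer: $\frac{6168381742007925}{144880288671248} \approx 42.576$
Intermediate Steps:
$\frac{\frac{1}{-201577} + 207216}{4867 + \frac{1}{320053 - 467728}} = \frac{- \frac{1}{201577} + 207216}{4867 + \frac{1}{-147675}} = \frac{41769979631}{201577 \left(4867 - \frac{1}{147675}\right)} = \frac{41769979631}{201577 \cdot \frac{718734224}{147675}} = \frac{41769979631}{201577} \cdot \frac{147675}{718734224} = \frac{6168381742007925}{144880288671248}$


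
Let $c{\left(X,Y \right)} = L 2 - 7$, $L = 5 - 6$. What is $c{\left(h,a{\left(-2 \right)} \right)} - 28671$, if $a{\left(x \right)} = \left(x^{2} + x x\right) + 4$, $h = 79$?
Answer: $-28680$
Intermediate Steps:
$L = -1$ ($L = 5 - 6 = -1$)
$a{\left(x \right)} = 4 + 2 x^{2}$ ($a{\left(x \right)} = \left(x^{2} + x^{2}\right) + 4 = 2 x^{2} + 4 = 4 + 2 x^{2}$)
$c{\left(X,Y \right)} = -9$ ($c{\left(X,Y \right)} = \left(-1\right) 2 - 7 = -2 - 7 = -9$)
$c{\left(h,a{\left(-2 \right)} \right)} - 28671 = -9 - 28671 = -28680$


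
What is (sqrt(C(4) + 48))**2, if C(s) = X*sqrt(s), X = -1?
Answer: 46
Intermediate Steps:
C(s) = -sqrt(s)
(sqrt(C(4) + 48))**2 = (sqrt(-sqrt(4) + 48))**2 = (sqrt(-1*2 + 48))**2 = (sqrt(-2 + 48))**2 = (sqrt(46))**2 = 46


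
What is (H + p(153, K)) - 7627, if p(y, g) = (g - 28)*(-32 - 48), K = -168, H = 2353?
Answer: 10406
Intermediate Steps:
p(y, g) = 2240 - 80*g (p(y, g) = (-28 + g)*(-80) = 2240 - 80*g)
(H + p(153, K)) - 7627 = (2353 + (2240 - 80*(-168))) - 7627 = (2353 + (2240 + 13440)) - 7627 = (2353 + 15680) - 7627 = 18033 - 7627 = 10406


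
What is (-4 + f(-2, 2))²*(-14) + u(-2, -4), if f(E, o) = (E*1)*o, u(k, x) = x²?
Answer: -880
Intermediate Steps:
f(E, o) = E*o
(-4 + f(-2, 2))²*(-14) + u(-2, -4) = (-4 - 2*2)²*(-14) + (-4)² = (-4 - 4)²*(-14) + 16 = (-8)²*(-14) + 16 = 64*(-14) + 16 = -896 + 16 = -880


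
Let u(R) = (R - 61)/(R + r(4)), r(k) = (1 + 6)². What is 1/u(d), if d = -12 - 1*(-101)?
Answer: 69/14 ≈ 4.9286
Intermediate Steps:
r(k) = 49 (r(k) = 7² = 49)
d = 89 (d = -12 + 101 = 89)
u(R) = (-61 + R)/(49 + R) (u(R) = (R - 61)/(R + 49) = (-61 + R)/(49 + R))
1/u(d) = 1/((-61 + 89)/(49 + 89)) = 1/(28/138) = 1/((1/138)*28) = 1/(14/69) = 69/14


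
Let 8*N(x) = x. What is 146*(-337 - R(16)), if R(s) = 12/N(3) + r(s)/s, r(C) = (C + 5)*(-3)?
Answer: -426393/8 ≈ -53299.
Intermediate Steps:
N(x) = x/8
r(C) = -15 - 3*C (r(C) = (5 + C)*(-3) = -15 - 3*C)
R(s) = 32 + (-15 - 3*s)/s (R(s) = 12/(((⅛)*3)) + (-15 - 3*s)/s = 12/(3/8) + (-15 - 3*s)/s = 12*(8/3) + (-15 - 3*s)/s = 32 + (-15 - 3*s)/s)
146*(-337 - R(16)) = 146*(-337 - (29 - 15/16)) = 146*(-337 - 1*449/16) = 146*(-337 - 449/16) = 146*(-5841/16) = -426393/8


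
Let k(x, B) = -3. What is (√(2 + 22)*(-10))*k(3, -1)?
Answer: 60*√6 ≈ 146.97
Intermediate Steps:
(√(2 + 22)*(-10))*k(3, -1) = (√(2 + 22)*(-10))*(-3) = (√24*(-10))*(-3) = ((2*√6)*(-10))*(-3) = -20*√6*(-3) = 60*√6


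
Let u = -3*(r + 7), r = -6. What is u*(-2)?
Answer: 6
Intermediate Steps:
u = -3 (u = -3*(-6 + 7) = -3*1 = -3)
u*(-2) = -3*(-2) = 6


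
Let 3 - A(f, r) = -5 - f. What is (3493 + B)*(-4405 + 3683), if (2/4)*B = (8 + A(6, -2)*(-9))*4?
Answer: -1840378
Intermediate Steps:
A(f, r) = 8 + f (A(f, r) = 3 - (-5 - f) = 3 + (5 + f) = 8 + f)
B = -944 (B = 2*((8 + (8 + 6)*(-9))*4) = 2*((8 + 14*(-9))*4) = 2*((8 - 126)*4) = 2*(-118*4) = 2*(-472) = -944)
(3493 + B)*(-4405 + 3683) = (3493 - 944)*(-4405 + 3683) = 2549*(-722) = -1840378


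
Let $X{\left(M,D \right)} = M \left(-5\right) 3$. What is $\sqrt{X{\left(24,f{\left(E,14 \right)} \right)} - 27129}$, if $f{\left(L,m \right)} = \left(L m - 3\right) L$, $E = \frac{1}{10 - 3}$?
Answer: $7 i \sqrt{561} \approx 165.8 i$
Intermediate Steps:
$E = \frac{1}{7} \approx 0.14286$
$f{\left(L,m \right)} = L \left(-3 + L m\right)$ ($f{\left(L,m \right)} = \left(-3 + L m\right) L = L \left(-3 + L m\right)$)
$X{\left(M,D \right)} = - 15 M$ ($X{\left(M,D \right)} = - 5 M 3 = - 15 M$)
$\sqrt{X{\left(24,f{\left(E,14 \right)} \right)} - 27129} = \sqrt{\left(-15\right) 24 - 27129} = \sqrt{-360 - 27129} = \sqrt{-27489} = 7 i \sqrt{561}$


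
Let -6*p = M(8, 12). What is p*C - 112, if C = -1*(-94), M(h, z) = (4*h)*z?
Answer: -6128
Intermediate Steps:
M(h, z) = 4*h*z
C = 94
p = -64 (p = -2*8*12/3 = -1/6*384 = -64)
p*C - 112 = -64*94 - 112 = -6016 - 112 = -6128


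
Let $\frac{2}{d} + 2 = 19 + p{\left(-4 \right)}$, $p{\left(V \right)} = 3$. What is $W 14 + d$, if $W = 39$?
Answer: $\frac{5461}{10} \approx 546.1$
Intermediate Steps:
$d = \frac{1}{10}$ ($d = \frac{2}{-2 + \left(19 + 3\right)} = \frac{2}{-2 + 22} = \frac{2}{20} = 2 \cdot \frac{1}{20} = \frac{1}{10} \approx 0.1$)
$W 14 + d = 39 \cdot 14 + \frac{1}{10} = 546 + \frac{1}{10} = \frac{5461}{10}$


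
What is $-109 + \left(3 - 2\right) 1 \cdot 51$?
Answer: $-58$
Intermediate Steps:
$-109 + \left(3 - 2\right) 1 \cdot 51 = -109 + 1 \cdot 1 \cdot 51 = -109 + 1 \cdot 51 = -109 + 51 = -58$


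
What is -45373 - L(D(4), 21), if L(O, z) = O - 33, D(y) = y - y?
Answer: -45340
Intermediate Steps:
D(y) = 0
L(O, z) = -33 + O
-45373 - L(D(4), 21) = -45373 - (-33 + 0) = -45373 - 1*(-33) = -45373 + 33 = -45340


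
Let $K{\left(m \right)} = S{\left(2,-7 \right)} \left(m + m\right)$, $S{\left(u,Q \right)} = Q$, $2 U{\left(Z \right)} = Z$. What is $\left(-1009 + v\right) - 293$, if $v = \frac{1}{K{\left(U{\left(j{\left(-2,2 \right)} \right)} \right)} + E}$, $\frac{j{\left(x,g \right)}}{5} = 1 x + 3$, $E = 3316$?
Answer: $- \frac{4271861}{3281} \approx -1302.0$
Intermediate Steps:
$j{\left(x,g \right)} = 15 + 5 x$ ($j{\left(x,g \right)} = 5 \left(1 x + 3\right) = 5 \left(x + 3\right) = 5 \left(3 + x\right) = 15 + 5 x$)
$U{\left(Z \right)} = \frac{Z}{2}$
$K{\left(m \right)} = - 14 m$ ($K{\left(m \right)} = - 7 \left(m + m\right) = - 7 \cdot 2 m = - 14 m$)
$v = \frac{1}{3281}$ ($v = \frac{1}{- 14 \frac{15 + 5 \left(-2\right)}{2} + 3316} = \frac{1}{- 14 \frac{15 - 10}{2} + 3316} = \frac{1}{- 14 \cdot \frac{1}{2} \cdot 5 + 3316} = \frac{1}{\left(-14\right) \frac{5}{2} + 3316} = \frac{1}{-35 + 3316} = \frac{1}{3281} \approx 0.00030479$)
$\left(-1009 + v\right) - 293 = \left(-1009 + \frac{1}{3281}\right) - 293 = - \frac{3310528}{3281} - 293 = - \frac{4271861}{3281}$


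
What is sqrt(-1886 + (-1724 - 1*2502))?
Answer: 4*I*sqrt(382) ≈ 78.179*I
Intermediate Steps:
sqrt(-1886 + (-1724 - 1*2502)) = sqrt(-1886 + (-1724 - 2502)) = sqrt(-1886 - 4226) = sqrt(-6112) = 4*I*sqrt(382)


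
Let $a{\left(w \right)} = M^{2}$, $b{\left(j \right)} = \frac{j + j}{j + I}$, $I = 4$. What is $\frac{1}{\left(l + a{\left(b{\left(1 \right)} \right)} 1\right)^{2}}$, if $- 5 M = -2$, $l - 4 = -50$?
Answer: $\frac{625}{1313316} \approx 0.00047589$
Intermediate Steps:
$l = -46$ ($l = 4 - 50 = -46$)
$M = \frac{2}{5}$ ($M = \left(- \frac{1}{5}\right) \left(-2\right) = \frac{2}{5} \approx 0.4$)
$b{\left(j \right)} = \frac{2 j}{4 + j}$ ($b{\left(j \right)} = \frac{j + j}{j + 4} = \frac{2 j}{4 + j}$)
$a{\left(w \right)} = \frac{4}{25}$ ($a{\left(w \right)} = \left(\frac{2}{5}\right)^{2} = \frac{4}{25}$)
$\frac{1}{\left(l + a{\left(b{\left(1 \right)} \right)} 1\right)^{2}} = \frac{1}{\left(-46 + \frac{4}{25} \cdot 1\right)^{2}} = \frac{1}{\left(-46 + \frac{4}{25}\right)^{2}} = \frac{1}{\left(- \frac{1146}{25}\right)^{2}} = \frac{1}{\frac{1313316}{625}} = \frac{625}{1313316}$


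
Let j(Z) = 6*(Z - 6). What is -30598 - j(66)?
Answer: -30958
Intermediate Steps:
j(Z) = -36 + 6*Z (j(Z) = 6*(-6 + Z) = -36 + 6*Z)
-30598 - j(66) = -30598 - (-36 + 6*66) = -30598 - (-36 + 396) = -30598 - 1*360 = -30598 - 360 = -30958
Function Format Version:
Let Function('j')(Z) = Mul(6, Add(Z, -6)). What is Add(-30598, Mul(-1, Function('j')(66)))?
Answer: -30958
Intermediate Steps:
Function('j')(Z) = Add(-36, Mul(6, Z)) (Function('j')(Z) = Mul(6, Add(-6, Z)) = Add(-36, Mul(6, Z)))
Add(-30598, Mul(-1, Function('j')(66))) = Add(-30598, Mul(-1, Add(-36, Mul(6, 66)))) = Add(-30598, Mul(-1, Add(-36, 396))) = Add(-30598, Mul(-1, 360)) = Add(-30598, -360) = -30958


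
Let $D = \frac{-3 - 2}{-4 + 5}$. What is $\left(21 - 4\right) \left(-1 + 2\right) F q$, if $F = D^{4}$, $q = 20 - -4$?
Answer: $255000$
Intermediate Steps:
$D = -5$ ($D = - \frac{5}{1} = \left(-5\right) 1 = -5$)
$q = 24$ ($q = 20 + 4 = 24$)
$F = 625$ ($F = \left(-5\right)^{4} = 625$)
$\left(21 - 4\right) \left(-1 + 2\right) F q = \left(21 - 4\right) \left(-1 + 2\right) 625 \cdot 24 = 17 \cdot 1 \cdot 625 \cdot 24 = 17 \cdot 625 \cdot 24 = 10625 \cdot 24 = 255000$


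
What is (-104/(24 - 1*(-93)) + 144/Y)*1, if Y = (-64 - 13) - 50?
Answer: -2312/1143 ≈ -2.0227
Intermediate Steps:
Y = -127 (Y = -77 - 50 = -127)
(-104/(24 - 1*(-93)) + 144/Y)*1 = (-104/(24 - 1*(-93)) + 144/(-127))*1 = (-104/(24 + 93) + 144*(-1/127))*1 = (-104/117 - 144/127)*1 = (-104*1/117 - 144/127)*1 = (-8/9 - 144/127)*1 = -2312/1143*1 = -2312/1143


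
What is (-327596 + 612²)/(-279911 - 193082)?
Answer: -46948/472993 ≈ -0.099257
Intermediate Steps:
(-327596 + 612²)/(-279911 - 193082) = (-327596 + 374544)/(-472993) = 46948*(-1/472993) = -46948/472993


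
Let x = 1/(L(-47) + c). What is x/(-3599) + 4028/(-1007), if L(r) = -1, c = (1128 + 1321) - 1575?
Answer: -12567709/3141927 ≈ -4.0000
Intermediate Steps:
c = 874 (c = 2449 - 1575 = 874)
x = 1/873 (x = 1/(-1 + 874) = 1/873 ≈ 0.0011455)
x/(-3599) + 4028/(-1007) = (1/873)/(-3599) + 4028/(-1007) = (1/873)*(-1/3599) + 4028*(-1/1007) = -1/3141927 - 4 = -12567709/3141927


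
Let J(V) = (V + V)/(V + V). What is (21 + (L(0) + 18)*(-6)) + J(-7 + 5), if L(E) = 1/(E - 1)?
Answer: -80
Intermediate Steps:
L(E) = 1/(-1 + E)
J(V) = 1 (J(V) = (2*V)/((2*V)) = (2*V)*(1/(2*V)) = 1)
(21 + (L(0) + 18)*(-6)) + J(-7 + 5) = (21 + (1/(-1 + 0) + 18)*(-6)) + 1 = (21 + (1/(-1) + 18)*(-6)) + 1 = (21 + (-1 + 18)*(-6)) + 1 = (21 + 17*(-6)) + 1 = (21 - 102) + 1 = -81 + 1 = -80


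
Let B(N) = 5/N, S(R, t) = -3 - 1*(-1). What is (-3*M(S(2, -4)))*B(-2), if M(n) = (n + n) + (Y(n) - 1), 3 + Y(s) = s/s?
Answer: -105/2 ≈ -52.500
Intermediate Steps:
S(R, t) = -2 (S(R, t) = -3 + 1 = -2)
Y(s) = -2 (Y(s) = -3 + s/s = -3 + 1 = -2)
M(n) = -3 + 2*n (M(n) = (n + n) + (-2 - 1) = 2*n - 3 = -3 + 2*n)
(-3*M(S(2, -4)))*B(-2) = (-3*(-3 + 2*(-2)))*(5/(-2)) = (-3*(-3 - 4))*(5*(-½)) = -3*(-7)*(-5/2) = 21*(-5/2) = -105/2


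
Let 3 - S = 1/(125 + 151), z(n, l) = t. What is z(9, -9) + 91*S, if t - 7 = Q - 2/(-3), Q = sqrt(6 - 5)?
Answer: 25883/92 ≈ 281.34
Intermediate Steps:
Q = 1 (Q = sqrt(1) = 1)
t = 26/3 (t = 7 + (1 - 2/(-3)) = 7 + (1 - 2*(-1)/3) = 7 + (1 - 1*(-2/3)) = 7 + (1 + 2/3) = 7 + 5/3 = 26/3 ≈ 8.6667)
z(n, l) = 26/3
S = 827/276 (S = 3 - 1/(125 + 151) = 3 - 1/276 = 827/276 ≈ 2.9964)
z(9, -9) + 91*S = 26/3 + 91*(827/276) = 26/3 + 75257/276 = 25883/92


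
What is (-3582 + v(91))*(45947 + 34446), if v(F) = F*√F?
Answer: -287967726 + 7315763*√91 ≈ -2.1818e+8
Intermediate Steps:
v(F) = F^(3/2)
(-3582 + v(91))*(45947 + 34446) = (-3582 + 91^(3/2))*(45947 + 34446) = (-3582 + 91*√91)*80393 = -287967726 + 7315763*√91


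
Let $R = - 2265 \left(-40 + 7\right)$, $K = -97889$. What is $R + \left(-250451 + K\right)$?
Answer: $-273595$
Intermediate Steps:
$R = 74745$ ($R = \left(-2265\right) \left(-33\right) = 74745$)
$R + \left(-250451 + K\right) = 74745 - 348340 = -273595$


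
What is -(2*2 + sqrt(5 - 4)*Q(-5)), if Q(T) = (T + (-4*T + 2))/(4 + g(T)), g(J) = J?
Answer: 13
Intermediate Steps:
Q(T) = (2 - 3*T)/(4 + T) (Q(T) = (T + (-4*T + 2))/(4 + T) = (T + (2 - 4*T))/(4 + T) = (2 - 3*T)/(4 + T))
-(2*2 + sqrt(5 - 4)*Q(-5)) = -(2*2 + sqrt(5 - 4)*((2 - 3*(-5))/(4 - 5))) = -(4 + sqrt(1)*((2 + 15)/(-1))) = -(4 + 1*(-1*17)) = -(4 + 1*(-17)) = -(4 - 17) = -1*(-13) = 13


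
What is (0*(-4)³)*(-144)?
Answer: 0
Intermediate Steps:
(0*(-4)³)*(-144) = (0*(-64))*(-144) = 0*(-144) = 0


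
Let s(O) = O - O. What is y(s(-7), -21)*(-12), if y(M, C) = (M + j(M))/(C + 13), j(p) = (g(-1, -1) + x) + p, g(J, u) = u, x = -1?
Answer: -3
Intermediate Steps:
s(O) = 0
j(p) = -2 + p (j(p) = (-1 - 1) + p = -2 + p)
y(M, C) = (-2 + 2*M)/(13 + C) (y(M, C) = (M + (-2 + M))/(C + 13) = (-2 + 2*M)/(13 + C))
y(s(-7), -21)*(-12) = (2*(-1 + 0)/(13 - 21))*(-12) = (2*(-1)/(-8))*(-12) = (2*(-1/8)*(-1))*(-12) = (1/4)*(-12) = -3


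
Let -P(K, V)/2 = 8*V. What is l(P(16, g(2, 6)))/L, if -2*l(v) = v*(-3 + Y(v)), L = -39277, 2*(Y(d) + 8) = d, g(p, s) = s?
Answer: 2832/39277 ≈ 0.072103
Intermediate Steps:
Y(d) = -8 + d/2
P(K, V) = -16*V
l(v) = -v*(-11 + v/2)/2 (l(v) = -v*(-3 + (-8 + v/2))/2 = -v*(-11 + v/2)/2)
l(P(16, g(2, 6)))/L = ((-16*6)*(22 - (-16)*6)/4)/(-39277) = ((¼)*(-96)*(22 - 1*(-96)))*(-1/39277) = ((¼)*(-96)*(22 + 96))*(-1/39277) = ((¼)*(-96)*118)*(-1/39277) = -2832*(-1/39277) = 2832/39277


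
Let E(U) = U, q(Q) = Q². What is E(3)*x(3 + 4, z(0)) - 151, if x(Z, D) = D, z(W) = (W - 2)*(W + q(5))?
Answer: -301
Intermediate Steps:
z(W) = (-2 + W)*(25 + W) (z(W) = (W - 2)*(W + 5²) = (-2 + W)*(W + 25) = (-2 + W)*(25 + W))
E(3)*x(3 + 4, z(0)) - 151 = 3*(-50 + 0² + 23*0) - 151 = 3*(-50 + 0 + 0) - 151 = 3*(-50) - 151 = -150 - 151 = -301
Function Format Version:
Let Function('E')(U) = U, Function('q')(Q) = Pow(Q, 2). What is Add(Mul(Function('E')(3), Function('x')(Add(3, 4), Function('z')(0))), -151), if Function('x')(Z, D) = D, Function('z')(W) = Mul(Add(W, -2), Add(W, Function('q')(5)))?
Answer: -301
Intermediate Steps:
Function('z')(W) = Mul(Add(-2, W), Add(25, W)) (Function('z')(W) = Mul(Add(W, -2), Add(W, Pow(5, 2))) = Mul(Add(-2, W), Add(W, 25)) = Mul(Add(-2, W), Add(25, W)))
Add(Mul(Function('E')(3), Function('x')(Add(3, 4), Function('z')(0))), -151) = Add(Mul(3, Add(-50, Pow(0, 2), Mul(23, 0))), -151) = Add(Mul(3, Add(-50, 0, 0)), -151) = Add(Mul(3, -50), -151) = Add(-150, -151) = -301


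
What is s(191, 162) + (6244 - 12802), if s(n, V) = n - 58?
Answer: -6425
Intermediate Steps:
s(n, V) = -58 + n
s(191, 162) + (6244 - 12802) = (-58 + 191) + (6244 - 12802) = 133 - 6558 = -6425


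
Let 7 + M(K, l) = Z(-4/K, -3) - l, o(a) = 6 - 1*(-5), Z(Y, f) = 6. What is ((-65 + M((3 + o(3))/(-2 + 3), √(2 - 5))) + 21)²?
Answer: (45 + I*√3)² ≈ 2022.0 + 155.88*I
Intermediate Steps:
o(a) = 11 (o(a) = 6 + 5 = 11)
M(K, l) = -1 - l (M(K, l) = -7 + (6 - l) = -1 - l)
((-65 + M((3 + o(3))/(-2 + 3), √(2 - 5))) + 21)² = ((-65 + (-1 - √(2 - 5))) + 21)² = ((-65 + (-1 - √(-3))) + 21)² = ((-65 + (-1 - I*√3)) + 21)² = ((-66 - I*√3) + 21)² = (-45 - I*√3)²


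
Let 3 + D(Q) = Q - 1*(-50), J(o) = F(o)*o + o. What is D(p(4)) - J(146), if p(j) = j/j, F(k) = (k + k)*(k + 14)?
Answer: -6821218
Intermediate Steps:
F(k) = 2*k*(14 + k) (F(k) = (2*k)*(14 + k) = 2*k*(14 + k))
p(j) = 1
J(o) = o + 2*o²*(14 + o) (J(o) = (2*o*(14 + o))*o + o = 2*o²*(14 + o) + o = o + 2*o²*(14 + o))
D(Q) = 47 + Q (D(Q) = -3 + (Q - 1*(-50)) = -3 + (Q + 50) = -3 + (50 + Q) = 47 + Q)
D(p(4)) - J(146) = (47 + 1) - 146*(1 + 2*146*(14 + 146)) = 48 - 146*(1 + 2*146*160) = 48 - 146*(1 + 46720) = 48 - 146*46721 = 48 - 1*6821266 = 48 - 6821266 = -6821218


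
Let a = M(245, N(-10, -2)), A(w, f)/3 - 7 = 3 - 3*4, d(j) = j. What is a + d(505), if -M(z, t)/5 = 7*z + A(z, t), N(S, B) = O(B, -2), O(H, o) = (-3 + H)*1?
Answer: -8040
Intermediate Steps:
O(H, o) = -3 + H
N(S, B) = -3 + B
A(w, f) = -6 (A(w, f) = 21 + 3*(3 - 3*4) = 21 + 3*(3 - 12) = 21 + 3*(-9) = 21 - 27 = -6)
M(z, t) = 30 - 35*z (M(z, t) = -5*(7*z - 6) = -5*(-6 + 7*z) = 30 - 35*z)
a = -8545 (a = 30 - 35*245 = 30 - 8575 = -8545)
a + d(505) = -8545 + 505 = -8040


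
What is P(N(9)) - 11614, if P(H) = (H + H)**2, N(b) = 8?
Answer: -11358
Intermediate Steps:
P(H) = 4*H**2 (P(H) = (2*H)**2 = 4*H**2)
P(N(9)) - 11614 = 4*8**2 - 11614 = 4*64 - 11614 = 256 - 11614 = -11358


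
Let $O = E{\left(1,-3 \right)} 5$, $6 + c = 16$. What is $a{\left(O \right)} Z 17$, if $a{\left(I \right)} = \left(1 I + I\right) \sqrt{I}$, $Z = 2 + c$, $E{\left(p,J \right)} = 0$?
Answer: $0$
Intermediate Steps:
$c = 10$ ($c = -6 + 16 = 10$)
$Z = 12$ ($Z = 2 + 10 = 12$)
$O = 0$ ($O = 0 \cdot 5 = 0$)
$a{\left(I \right)} = 2 I^{\frac{3}{2}}$ ($a{\left(I \right)} = \left(I + I\right) \sqrt{I} = 2 I \sqrt{I} = 2 I^{\frac{3}{2}}$)
$a{\left(O \right)} Z 17 = 2 \cdot 0^{\frac{3}{2}} \cdot 12 \cdot 17 = 2 \cdot 0 \cdot 12 \cdot 17 = 0 \cdot 12 \cdot 17 = 0 \cdot 17 = 0$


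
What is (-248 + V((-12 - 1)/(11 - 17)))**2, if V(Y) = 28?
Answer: 48400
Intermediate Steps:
(-248 + V((-12 - 1)/(11 - 17)))**2 = (-248 + 28)**2 = (-220)**2 = 48400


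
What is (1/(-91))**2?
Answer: 1/8281 ≈ 0.00012076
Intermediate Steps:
(1/(-91))**2 = (-1/91)**2 = 1/8281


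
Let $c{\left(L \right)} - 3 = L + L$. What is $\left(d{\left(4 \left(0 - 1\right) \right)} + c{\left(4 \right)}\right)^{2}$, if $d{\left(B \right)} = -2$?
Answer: $81$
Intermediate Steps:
$c{\left(L \right)} = 3 + 2 L$ ($c{\left(L \right)} = 3 + \left(L + L\right) = 3 + 2 L$)
$\left(d{\left(4 \left(0 - 1\right) \right)} + c{\left(4 \right)}\right)^{2} = \left(-2 + \left(3 + 2 \cdot 4\right)\right)^{2} = \left(-2 + \left(3 + 8\right)\right)^{2} = \left(-2 + 11\right)^{2} = 9^{2} = 81$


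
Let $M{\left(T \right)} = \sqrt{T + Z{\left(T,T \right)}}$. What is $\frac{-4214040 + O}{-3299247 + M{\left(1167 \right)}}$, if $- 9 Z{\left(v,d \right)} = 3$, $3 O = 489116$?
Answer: $\frac{5727965998284}{4665013185361} + \frac{121530040 \sqrt{105}}{97965276892581} \approx 1.2279$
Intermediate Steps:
$O = \frac{489116}{3}$ ($O = \frac{1}{3} \cdot 489116 = \frac{489116}{3} \approx 1.6304 \cdot 10^{5}$)
$Z{\left(v,d \right)} = - \frac{1}{3}$ ($Z{\left(v,d \right)} = \left(- \frac{1}{9}\right) 3 = - \frac{1}{3}$)
$M{\left(T \right)} = \sqrt{- \frac{1}{3} + T}$ ($M{\left(T \right)} = \sqrt{T - \frac{1}{3}} = \sqrt{- \frac{1}{3} + T}$)
$\frac{-4214040 + O}{-3299247 + M{\left(1167 \right)}} = \frac{-4214040 + \frac{489116}{3}}{-3299247 + \frac{\sqrt{-3 + 9 \cdot 1167}}{3}} = - \frac{12153004}{3 \left(-3299247 + \frac{\sqrt{-3 + 10503}}{3}\right)} = - \frac{12153004}{3 \left(-3299247 + \frac{\sqrt{10500}}{3}\right)} = - \frac{12153004}{3 \left(-3299247 + \frac{10 \sqrt{105}}{3}\right)}$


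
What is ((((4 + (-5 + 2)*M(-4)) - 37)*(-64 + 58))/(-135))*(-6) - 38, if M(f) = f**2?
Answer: -82/5 ≈ -16.400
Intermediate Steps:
((((4 + (-5 + 2)*M(-4)) - 37)*(-64 + 58))/(-135))*(-6) - 38 = ((((4 + (-5 + 2)*(-4)**2) - 37)*(-64 + 58))/(-135))*(-6) - 38 = ((((4 - 3*16) - 37)*(-6))*(-1/135))*(-6) - 38 = ((((4 - 48) - 37)*(-6))*(-1/135))*(-6) - 38 = (((-44 - 37)*(-6))*(-1/135))*(-6) - 38 = (-81*(-6)*(-1/135))*(-6) - 38 = (486*(-1/135))*(-6) - 38 = -18/5*(-6) - 38 = 108/5 - 38 = -82/5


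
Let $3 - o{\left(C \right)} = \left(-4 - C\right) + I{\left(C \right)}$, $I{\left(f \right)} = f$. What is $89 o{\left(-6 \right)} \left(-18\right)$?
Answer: $-11214$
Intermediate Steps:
$o{\left(C \right)} = 7$ ($o{\left(C \right)} = 3 - \left(\left(-4 - C\right) + C\right) = 3 - -4 = 3 + 4 = 7$)
$89 o{\left(-6 \right)} \left(-18\right) = 89 \cdot 7 \left(-18\right) = 623 \left(-18\right) = -11214$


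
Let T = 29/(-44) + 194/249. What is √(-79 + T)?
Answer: I*√2367068451/5478 ≈ 8.8814*I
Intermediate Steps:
T = 1315/10956 (T = 29*(-1/44) + 194*(1/249) = -29/44 + 194/249 = 1315/10956 ≈ 0.12003)
√(-79 + T) = √(-79 + 1315/10956) = √(-864209/10956) = I*√2367068451/5478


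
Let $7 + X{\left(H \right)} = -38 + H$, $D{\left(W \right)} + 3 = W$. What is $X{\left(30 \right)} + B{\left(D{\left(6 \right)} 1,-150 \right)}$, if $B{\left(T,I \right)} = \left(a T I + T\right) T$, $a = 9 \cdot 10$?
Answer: $-121506$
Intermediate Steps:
$a = 90$
$D{\left(W \right)} = -3 + W$
$B{\left(T,I \right)} = T \left(T + 90 I T\right)$ ($B{\left(T,I \right)} = \left(90 T I + T\right) T = \left(90 I T + T\right) T = \left(T + 90 I T\right) T = T \left(T + 90 I T\right)$)
$X{\left(H \right)} = -45 + H$ ($X{\left(H \right)} = -7 + \left(-38 + H\right) = -45 + H$)
$X{\left(30 \right)} + B{\left(D{\left(6 \right)} 1,-150 \right)} = \left(-45 + 30\right) + \left(\left(-3 + 6\right) 1\right)^{2} \left(1 + 90 \left(-150\right)\right) = -15 + \left(3 \cdot 1\right)^{2} \left(1 - 13500\right) = -15 + 3^{2} \left(-13499\right) = -15 + 9 \left(-13499\right) = -15 - 121491 = -121506$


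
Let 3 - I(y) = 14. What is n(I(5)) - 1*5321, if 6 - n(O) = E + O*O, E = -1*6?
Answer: -5430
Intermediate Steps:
E = -6
I(y) = -11 (I(y) = 3 - 1*14 = 3 - 14 = -11)
n(O) = 12 - O**2 (n(O) = 6 - (-6 + O*O) = 6 - (-6 + O**2) = 6 + (6 - O**2) = 12 - O**2)
n(I(5)) - 1*5321 = (12 - 1*(-11)**2) - 1*5321 = (12 - 1*121) - 5321 = (12 - 121) - 5321 = -109 - 5321 = -5430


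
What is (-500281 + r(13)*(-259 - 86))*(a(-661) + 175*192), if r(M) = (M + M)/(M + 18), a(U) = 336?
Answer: -526608022416/31 ≈ -1.6987e+10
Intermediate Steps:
r(M) = 2*M/(18 + M) (r(M) = (2*M)/(18 + M) = 2*M/(18 + M))
(-500281 + r(13)*(-259 - 86))*(a(-661) + 175*192) = (-500281 + (2*13/(18 + 13))*(-259 - 86))*(336 + 175*192) = (-500281 + (2*13/31)*(-345))*(336 + 33600) = (-500281 + (2*13*(1/31))*(-345))*33936 = (-500281 + (26/31)*(-345))*33936 = (-500281 - 8970/31)*33936 = -15517681/31*33936 = -526608022416/31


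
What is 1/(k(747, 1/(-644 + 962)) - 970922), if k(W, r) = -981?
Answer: -1/971903 ≈ -1.0289e-6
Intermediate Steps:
1/(k(747, 1/(-644 + 962)) - 970922) = 1/(-981 - 970922) = 1/(-971903) = -1/971903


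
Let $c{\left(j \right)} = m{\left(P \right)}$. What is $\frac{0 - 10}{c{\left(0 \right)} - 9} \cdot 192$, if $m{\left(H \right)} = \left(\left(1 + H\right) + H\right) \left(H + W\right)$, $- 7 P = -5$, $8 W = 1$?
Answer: $\frac{752640}{2729} \approx 275.79$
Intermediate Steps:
$W = \frac{1}{8}$ ($W = \frac{1}{8} \cdot 1 = \frac{1}{8} \approx 0.125$)
$P = \frac{5}{7}$ ($P = \left(- \frac{1}{7}\right) \left(-5\right) = \frac{5}{7} \approx 0.71429$)
$m{\left(H \right)} = \left(1 + 2 H\right) \left(\frac{1}{8} + H\right)$ ($m{\left(H \right)} = \left(\left(1 + H\right) + H\right) \left(H + \frac{1}{8}\right) = \left(1 + 2 H\right) \left(\frac{1}{8} + H\right)$)
$c{\left(j \right)} = \frac{799}{392}$ ($c{\left(j \right)} = \frac{1}{8} + 2 \left(\frac{5}{7}\right)^{2} + \frac{5}{4} \cdot \frac{5}{7} = \frac{1}{8} + 2 \cdot \frac{25}{49} + \frac{25}{28} = \frac{1}{8} + \frac{50}{49} + \frac{25}{28} = \frac{799}{392}$)
$\frac{0 - 10}{c{\left(0 \right)} - 9} \cdot 192 = \frac{0 - 10}{\frac{799}{392} - 9} \cdot 192 = - \frac{10}{- \frac{2729}{392}} \cdot 192 = \left(-10\right) \left(- \frac{392}{2729}\right) 192 = \frac{3920}{2729} \cdot 192 = \frac{752640}{2729}$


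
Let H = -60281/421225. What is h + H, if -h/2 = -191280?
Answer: 161143775719/421225 ≈ 3.8256e+5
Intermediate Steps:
H = -60281/421225 (H = -60281*1/421225 = -60281/421225 ≈ -0.14311)
h = 382560 (h = -2*(-191280) = 382560)
h + H = 382560 - 60281/421225 = 161143775719/421225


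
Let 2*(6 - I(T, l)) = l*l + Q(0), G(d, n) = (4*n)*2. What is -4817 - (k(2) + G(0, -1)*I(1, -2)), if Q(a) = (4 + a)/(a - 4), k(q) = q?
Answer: -4783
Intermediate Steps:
G(d, n) = 8*n
Q(a) = (4 + a)/(-4 + a)
I(T, l) = 13/2 - l²/2 (I(T, l) = 6 - (l*l + (4 + 0)/(-4 + 0))/2 = 6 - (l² + 4/(-4))/2 = 6 - (l² - ¼*4)/2 = 6 - (l² - 1)/2 = 6 - (-1 + l²)/2 = 6 + (½ - l²/2) = 13/2 - l²/2)
-4817 - (k(2) + G(0, -1)*I(1, -2)) = -4817 - (2 + (8*(-1))*(13/2 - ½*(-2)²)) = -4817 - (2 - 8*(13/2 - ½*4)) = -4817 - (2 - 8*(13/2 - 2)) = -4817 - (2 - 8*9/2) = -4817 - (2 - 36) = -4817 - 1*(-34) = -4817 + 34 = -4783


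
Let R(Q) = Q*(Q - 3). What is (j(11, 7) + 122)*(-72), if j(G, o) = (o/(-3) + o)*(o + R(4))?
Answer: -12480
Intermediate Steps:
R(Q) = Q*(-3 + Q)
j(G, o) = 2*o*(4 + o)/3 (j(G, o) = (o/(-3) + o)*(o + 4*(-3 + 4)) = (o*(-⅓) + o)*(o + 4*1) = (-o/3 + o)*(o + 4) = (2*o/3)*(4 + o) = 2*o*(4 + o)/3)
(j(11, 7) + 122)*(-72) = ((⅔)*7*(4 + 7) + 122)*(-72) = ((⅔)*7*11 + 122)*(-72) = (154/3 + 122)*(-72) = (520/3)*(-72) = -12480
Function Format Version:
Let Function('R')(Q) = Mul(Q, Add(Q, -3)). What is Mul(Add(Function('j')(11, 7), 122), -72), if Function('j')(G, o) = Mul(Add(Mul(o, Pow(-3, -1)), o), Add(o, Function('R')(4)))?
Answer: -12480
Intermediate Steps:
Function('R')(Q) = Mul(Q, Add(-3, Q))
Function('j')(G, o) = Mul(Rational(2, 3), o, Add(4, o)) (Function('j')(G, o) = Mul(Add(Mul(o, Pow(-3, -1)), o), Add(o, Mul(4, Add(-3, 4)))) = Mul(Add(Mul(o, Rational(-1, 3)), o), Add(o, Mul(4, 1))) = Mul(Add(Mul(Rational(-1, 3), o), o), Add(o, 4)) = Mul(Mul(Rational(2, 3), o), Add(4, o)) = Mul(Rational(2, 3), o, Add(4, o)))
Mul(Add(Function('j')(11, 7), 122), -72) = Mul(Add(Mul(Rational(2, 3), 7, Add(4, 7)), 122), -72) = Mul(Add(Mul(Rational(2, 3), 7, 11), 122), -72) = Mul(Add(Rational(154, 3), 122), -72) = Mul(Rational(520, 3), -72) = -12480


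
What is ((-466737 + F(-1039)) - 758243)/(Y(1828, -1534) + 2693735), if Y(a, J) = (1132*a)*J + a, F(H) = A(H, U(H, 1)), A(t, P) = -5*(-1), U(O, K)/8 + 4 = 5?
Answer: 1224975/3171604501 ≈ 0.00038623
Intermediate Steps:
U(O, K) = 8 (U(O, K) = -32 + 8*5 = -32 + 40 = 8)
A(t, P) = 5
F(H) = 5
Y(a, J) = a + 1132*J*a (Y(a, J) = 1132*J*a + a = a + 1132*J*a)
((-466737 + F(-1039)) - 758243)/(Y(1828, -1534) + 2693735) = ((-466737 + 5) - 758243)/(1828*(1 + 1132*(-1534)) + 2693735) = (-466732 - 758243)/(1828*(1 - 1736488) + 2693735) = -1224975/(1828*(-1736487) + 2693735) = -1224975/(-3174298236 + 2693735) = -1224975/(-3171604501) = -1224975*(-1/3171604501) = 1224975/3171604501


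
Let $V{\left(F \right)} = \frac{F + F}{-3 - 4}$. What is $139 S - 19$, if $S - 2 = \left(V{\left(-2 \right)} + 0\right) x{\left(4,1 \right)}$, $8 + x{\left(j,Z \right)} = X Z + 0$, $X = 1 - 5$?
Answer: $- \frac{4859}{7} \approx -694.14$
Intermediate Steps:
$X = -4$ ($X = 1 - 5 = -4$)
$V{\left(F \right)} = - \frac{2 F}{7}$ ($V{\left(F \right)} = \frac{2 F}{-7} = 2 F \left(- \frac{1}{7}\right) = - \frac{2 F}{7}$)
$x{\left(j,Z \right)} = -8 - 4 Z$ ($x{\left(j,Z \right)} = -8 + \left(- 4 Z + 0\right) = -8 - 4 Z$)
$S = - \frac{34}{7}$ ($S = 2 + \left(\left(- \frac{2}{7}\right) \left(-2\right) + 0\right) \left(-8 - 4\right) = 2 + \left(\frac{4}{7} + 0\right) \left(-8 - 4\right) = 2 + \frac{4}{7} \left(-12\right) = 2 - \frac{48}{7} = - \frac{34}{7} \approx -4.8571$)
$139 S - 19 = 139 \left(- \frac{34}{7}\right) - 19 = - \frac{4726}{7} - 19 = - \frac{4859}{7}$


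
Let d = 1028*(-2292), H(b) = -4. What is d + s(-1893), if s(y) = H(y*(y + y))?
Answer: -2356180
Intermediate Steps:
s(y) = -4
d = -2356176
d + s(-1893) = -2356176 - 4 = -2356180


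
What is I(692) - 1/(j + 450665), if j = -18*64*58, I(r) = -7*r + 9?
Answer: -1855909916/383849 ≈ -4835.0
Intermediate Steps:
I(r) = 9 - 7*r
j = -66816 (j = -1152*58 = -66816)
I(692) - 1/(j + 450665) = (9 - 7*692) - 1/(-66816 + 450665) = (9 - 4844) - 1/383849 = -4835 - 1*1/383849 = -4835 - 1/383849 = -1855909916/383849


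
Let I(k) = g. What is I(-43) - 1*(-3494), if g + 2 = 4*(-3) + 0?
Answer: 3480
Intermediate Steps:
g = -14 (g = -2 + (4*(-3) + 0) = -2 + (-12 + 0) = -2 - 12 = -14)
I(k) = -14
I(-43) - 1*(-3494) = -14 - 1*(-3494) = -14 + 3494 = 3480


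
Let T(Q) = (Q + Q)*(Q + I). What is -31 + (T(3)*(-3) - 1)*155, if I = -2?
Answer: -2976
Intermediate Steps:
T(Q) = 2*Q*(-2 + Q) (T(Q) = (Q + Q)*(Q - 2) = (2*Q)*(-2 + Q) = 2*Q*(-2 + Q))
-31 + (T(3)*(-3) - 1)*155 = -31 + ((2*3*(-2 + 3))*(-3) - 1)*155 = -31 + ((2*3*1)*(-3) - 1)*155 = -31 + (6*(-3) - 1)*155 = -31 + (-18 - 1)*155 = -31 - 19*155 = -31 - 2945 = -2976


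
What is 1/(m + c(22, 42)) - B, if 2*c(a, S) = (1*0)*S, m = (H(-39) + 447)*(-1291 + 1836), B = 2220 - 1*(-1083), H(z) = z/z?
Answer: -806460479/244160 ≈ -3303.0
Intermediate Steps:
H(z) = 1
B = 3303 (B = 2220 + 1083 = 3303)
m = 244160 (m = (1 + 447)*(-1291 + 1836) = 448*545 = 244160)
c(a, S) = 0 (c(a, S) = ((1*0)*S)/2 = (0*S)/2 = (½)*0 = 0)
1/(m + c(22, 42)) - B = 1/(244160 + 0) - 1*3303 = 1/244160 - 3303 = -806460479/244160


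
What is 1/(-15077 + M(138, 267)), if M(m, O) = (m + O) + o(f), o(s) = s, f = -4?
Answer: -1/14676 ≈ -6.8138e-5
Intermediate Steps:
M(m, O) = -4 + O + m (M(m, O) = (m + O) - 4 = (O + m) - 4 = -4 + O + m)
1/(-15077 + M(138, 267)) = 1/(-15077 + (-4 + 267 + 138)) = 1/(-15077 + 401) = 1/(-14676) = -1/14676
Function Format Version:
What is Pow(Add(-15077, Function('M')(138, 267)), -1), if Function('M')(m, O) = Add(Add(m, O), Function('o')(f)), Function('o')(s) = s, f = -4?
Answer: Rational(-1, 14676) ≈ -6.8138e-5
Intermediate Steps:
Function('M')(m, O) = Add(-4, O, m) (Function('M')(m, O) = Add(Add(m, O), -4) = Add(Add(O, m), -4) = Add(-4, O, m))
Pow(Add(-15077, Function('M')(138, 267)), -1) = Pow(Add(-15077, Add(-4, 267, 138)), -1) = Pow(Add(-15077, 401), -1) = Pow(-14676, -1) = Rational(-1, 14676)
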